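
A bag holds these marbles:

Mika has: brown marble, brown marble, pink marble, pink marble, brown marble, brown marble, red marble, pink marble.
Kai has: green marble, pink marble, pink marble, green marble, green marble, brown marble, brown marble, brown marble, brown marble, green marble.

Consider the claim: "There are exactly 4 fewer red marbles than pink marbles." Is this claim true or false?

True

|red marbles| = 1.
|pink marbles| = 5.
The claim requires 5 − 1 (= 4) to equal 4, which holds.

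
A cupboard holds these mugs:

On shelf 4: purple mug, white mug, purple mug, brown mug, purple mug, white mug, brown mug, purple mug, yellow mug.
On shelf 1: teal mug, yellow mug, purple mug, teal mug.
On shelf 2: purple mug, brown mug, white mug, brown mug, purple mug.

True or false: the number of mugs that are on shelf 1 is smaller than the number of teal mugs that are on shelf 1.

False

There are 4 mugs on shelf 1.
There are 2 teal mugs on shelf 1.
The claim requires 4 < 2, which does not hold.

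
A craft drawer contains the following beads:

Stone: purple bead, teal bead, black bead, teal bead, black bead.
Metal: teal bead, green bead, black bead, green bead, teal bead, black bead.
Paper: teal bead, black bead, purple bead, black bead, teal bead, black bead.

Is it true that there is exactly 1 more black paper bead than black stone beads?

|black paper beads| = 3.
|black stone beads| = 2.
The claim requires 3 − 2 (= 1) to equal 1, which holds.

True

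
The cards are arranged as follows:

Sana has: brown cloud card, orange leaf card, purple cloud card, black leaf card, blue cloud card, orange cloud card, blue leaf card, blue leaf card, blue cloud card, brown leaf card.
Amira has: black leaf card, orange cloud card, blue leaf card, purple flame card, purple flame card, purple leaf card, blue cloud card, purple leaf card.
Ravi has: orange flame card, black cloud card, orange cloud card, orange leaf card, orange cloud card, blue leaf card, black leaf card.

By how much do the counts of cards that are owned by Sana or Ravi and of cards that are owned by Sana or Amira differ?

1

cards owned by Sana or Ravi: 17. cards owned by Sana or Amira: 18.
|17 − 18| = 18 − 17 = 1.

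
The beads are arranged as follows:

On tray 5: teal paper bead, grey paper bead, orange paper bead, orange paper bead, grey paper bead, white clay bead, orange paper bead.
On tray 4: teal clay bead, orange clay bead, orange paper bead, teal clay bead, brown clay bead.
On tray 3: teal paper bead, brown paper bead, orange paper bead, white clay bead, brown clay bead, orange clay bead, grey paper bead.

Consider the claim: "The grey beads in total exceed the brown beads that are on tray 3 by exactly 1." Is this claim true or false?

True

There are 3 grey beads.
There are 2 brown beads on tray 3.
The claim requires 3 − 2 (= 1) to equal 1, which holds.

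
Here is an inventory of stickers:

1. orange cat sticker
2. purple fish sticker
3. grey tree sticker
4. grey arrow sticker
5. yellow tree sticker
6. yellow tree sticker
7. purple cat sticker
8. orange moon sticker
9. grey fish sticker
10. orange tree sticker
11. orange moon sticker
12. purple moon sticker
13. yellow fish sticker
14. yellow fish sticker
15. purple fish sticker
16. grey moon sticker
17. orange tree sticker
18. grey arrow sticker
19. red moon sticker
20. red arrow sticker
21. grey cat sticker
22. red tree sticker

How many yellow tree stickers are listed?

2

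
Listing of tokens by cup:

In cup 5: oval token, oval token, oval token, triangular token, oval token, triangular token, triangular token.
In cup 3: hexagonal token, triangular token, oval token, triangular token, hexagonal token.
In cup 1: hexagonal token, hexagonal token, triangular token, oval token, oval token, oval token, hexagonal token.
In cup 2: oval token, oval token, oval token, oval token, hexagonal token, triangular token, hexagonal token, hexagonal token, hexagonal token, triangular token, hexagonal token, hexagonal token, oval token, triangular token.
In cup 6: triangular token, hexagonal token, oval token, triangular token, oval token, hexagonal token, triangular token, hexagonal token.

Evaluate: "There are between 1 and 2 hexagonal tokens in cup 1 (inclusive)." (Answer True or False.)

False

There are 3 hexagonal tokens in cup 1.
The claim requires 1 ≤ 3 ≤ 2, which does not hold.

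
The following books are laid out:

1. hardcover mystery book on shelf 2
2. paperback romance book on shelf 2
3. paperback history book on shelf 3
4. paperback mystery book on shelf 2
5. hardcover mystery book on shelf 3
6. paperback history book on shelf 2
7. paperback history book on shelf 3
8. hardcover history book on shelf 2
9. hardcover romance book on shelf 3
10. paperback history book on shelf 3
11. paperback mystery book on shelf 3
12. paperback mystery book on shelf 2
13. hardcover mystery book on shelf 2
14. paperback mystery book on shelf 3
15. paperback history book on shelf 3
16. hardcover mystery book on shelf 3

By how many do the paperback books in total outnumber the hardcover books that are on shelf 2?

7

paperback books: 10.
hardcover books on shelf 2: 3.
10 − 3 = 7.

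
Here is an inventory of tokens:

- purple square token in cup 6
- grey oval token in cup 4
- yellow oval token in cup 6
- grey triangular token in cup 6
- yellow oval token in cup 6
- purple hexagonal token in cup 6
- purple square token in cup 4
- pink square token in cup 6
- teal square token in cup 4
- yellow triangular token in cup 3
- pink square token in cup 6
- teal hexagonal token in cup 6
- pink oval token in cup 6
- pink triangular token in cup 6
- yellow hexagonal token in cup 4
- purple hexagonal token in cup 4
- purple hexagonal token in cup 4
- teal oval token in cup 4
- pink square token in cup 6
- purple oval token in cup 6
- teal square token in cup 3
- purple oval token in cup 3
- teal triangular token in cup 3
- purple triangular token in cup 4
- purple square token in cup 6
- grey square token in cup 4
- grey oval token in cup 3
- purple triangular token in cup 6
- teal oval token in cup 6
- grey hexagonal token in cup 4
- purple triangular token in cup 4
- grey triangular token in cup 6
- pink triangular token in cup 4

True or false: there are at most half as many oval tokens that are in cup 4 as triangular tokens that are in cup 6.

There are 2 oval tokens in cup 4.
There are 4 triangular tokens in cup 6.
The claim requires 2 × 2 = 4 ≤ 4, which holds.

True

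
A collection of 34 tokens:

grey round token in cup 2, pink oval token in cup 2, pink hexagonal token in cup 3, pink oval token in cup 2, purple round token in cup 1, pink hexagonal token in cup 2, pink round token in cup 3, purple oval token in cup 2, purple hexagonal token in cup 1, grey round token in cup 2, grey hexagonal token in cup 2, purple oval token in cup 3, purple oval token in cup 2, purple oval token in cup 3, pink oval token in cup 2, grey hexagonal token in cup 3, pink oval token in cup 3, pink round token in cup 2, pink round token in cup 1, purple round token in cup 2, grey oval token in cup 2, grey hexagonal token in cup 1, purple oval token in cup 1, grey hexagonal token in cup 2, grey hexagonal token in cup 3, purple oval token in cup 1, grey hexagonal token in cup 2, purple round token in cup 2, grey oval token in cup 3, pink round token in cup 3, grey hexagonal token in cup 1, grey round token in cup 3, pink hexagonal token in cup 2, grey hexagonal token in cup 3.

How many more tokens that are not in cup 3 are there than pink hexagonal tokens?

tokens that are not in cup 3: 23.
pink hexagonal tokens: 3.
23 − 3 = 20.

20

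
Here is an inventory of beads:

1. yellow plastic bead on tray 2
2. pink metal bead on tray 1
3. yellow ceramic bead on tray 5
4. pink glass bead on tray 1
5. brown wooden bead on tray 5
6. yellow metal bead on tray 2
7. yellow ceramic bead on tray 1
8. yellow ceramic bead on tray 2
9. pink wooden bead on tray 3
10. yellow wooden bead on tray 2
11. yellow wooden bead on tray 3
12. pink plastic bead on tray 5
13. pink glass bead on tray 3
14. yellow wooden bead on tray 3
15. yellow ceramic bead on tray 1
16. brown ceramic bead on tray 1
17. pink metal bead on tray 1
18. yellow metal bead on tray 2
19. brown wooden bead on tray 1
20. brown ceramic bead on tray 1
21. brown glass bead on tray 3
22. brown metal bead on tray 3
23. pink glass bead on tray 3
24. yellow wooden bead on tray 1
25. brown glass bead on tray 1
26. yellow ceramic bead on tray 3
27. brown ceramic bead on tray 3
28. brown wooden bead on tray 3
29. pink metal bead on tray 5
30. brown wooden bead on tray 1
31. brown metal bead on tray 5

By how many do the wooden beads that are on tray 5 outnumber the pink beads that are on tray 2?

1

wooden beads on tray 5: 1.
pink beads on tray 2: 0.
1 − 0 = 1.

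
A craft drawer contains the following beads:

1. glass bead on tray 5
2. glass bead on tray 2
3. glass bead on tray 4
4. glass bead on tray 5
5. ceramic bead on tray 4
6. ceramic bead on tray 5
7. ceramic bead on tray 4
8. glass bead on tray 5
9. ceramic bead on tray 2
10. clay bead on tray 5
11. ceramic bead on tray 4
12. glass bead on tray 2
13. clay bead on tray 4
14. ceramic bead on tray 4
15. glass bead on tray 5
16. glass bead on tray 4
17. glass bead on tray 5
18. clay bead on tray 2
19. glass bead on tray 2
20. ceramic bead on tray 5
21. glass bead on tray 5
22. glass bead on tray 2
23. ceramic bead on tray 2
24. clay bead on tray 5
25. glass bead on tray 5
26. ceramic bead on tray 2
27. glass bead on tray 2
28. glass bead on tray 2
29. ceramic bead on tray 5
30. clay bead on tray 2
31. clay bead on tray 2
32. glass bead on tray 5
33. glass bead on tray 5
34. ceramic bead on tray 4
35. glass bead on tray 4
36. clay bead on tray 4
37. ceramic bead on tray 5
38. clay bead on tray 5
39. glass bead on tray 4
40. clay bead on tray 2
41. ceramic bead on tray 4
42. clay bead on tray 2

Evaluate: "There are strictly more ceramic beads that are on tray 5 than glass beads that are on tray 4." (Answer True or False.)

There are 4 ceramic beads on tray 5.
There are 4 glass beads on tray 4.
The claim requires 4 > 4, which does not hold.

False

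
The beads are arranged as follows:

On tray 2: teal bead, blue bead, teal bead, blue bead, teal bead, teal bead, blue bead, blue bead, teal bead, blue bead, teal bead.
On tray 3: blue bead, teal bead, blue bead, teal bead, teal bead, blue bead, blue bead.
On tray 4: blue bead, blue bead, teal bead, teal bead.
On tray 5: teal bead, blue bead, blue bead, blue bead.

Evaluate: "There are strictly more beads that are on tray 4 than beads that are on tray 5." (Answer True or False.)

beads on tray 4: 4.
beads on tray 5: 4.
The claim requires 4 > 4, which does not hold.

False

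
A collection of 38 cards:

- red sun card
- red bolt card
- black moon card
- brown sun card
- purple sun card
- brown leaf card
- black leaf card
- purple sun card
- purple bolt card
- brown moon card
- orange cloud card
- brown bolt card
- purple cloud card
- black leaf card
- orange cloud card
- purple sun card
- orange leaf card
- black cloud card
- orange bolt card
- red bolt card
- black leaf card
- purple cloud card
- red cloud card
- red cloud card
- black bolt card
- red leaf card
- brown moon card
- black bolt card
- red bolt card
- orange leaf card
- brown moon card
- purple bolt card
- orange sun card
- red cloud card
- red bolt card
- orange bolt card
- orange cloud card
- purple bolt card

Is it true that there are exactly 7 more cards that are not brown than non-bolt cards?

cards that are not brown: 32.
non-bolt cards: 26.
The claim requires 32 − 26 (= 6) to equal 7, which does not hold.

False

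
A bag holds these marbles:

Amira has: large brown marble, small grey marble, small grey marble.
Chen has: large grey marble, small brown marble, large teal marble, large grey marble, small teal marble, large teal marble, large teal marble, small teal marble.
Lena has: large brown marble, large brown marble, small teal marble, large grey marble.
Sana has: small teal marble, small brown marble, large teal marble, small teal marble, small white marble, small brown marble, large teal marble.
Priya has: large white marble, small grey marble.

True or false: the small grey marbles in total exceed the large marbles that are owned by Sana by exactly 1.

True

There are 3 small grey marbles.
Count of large marbles owned by Sana: 2.
The claim requires 3 − 2 (= 1) to equal 1, which holds.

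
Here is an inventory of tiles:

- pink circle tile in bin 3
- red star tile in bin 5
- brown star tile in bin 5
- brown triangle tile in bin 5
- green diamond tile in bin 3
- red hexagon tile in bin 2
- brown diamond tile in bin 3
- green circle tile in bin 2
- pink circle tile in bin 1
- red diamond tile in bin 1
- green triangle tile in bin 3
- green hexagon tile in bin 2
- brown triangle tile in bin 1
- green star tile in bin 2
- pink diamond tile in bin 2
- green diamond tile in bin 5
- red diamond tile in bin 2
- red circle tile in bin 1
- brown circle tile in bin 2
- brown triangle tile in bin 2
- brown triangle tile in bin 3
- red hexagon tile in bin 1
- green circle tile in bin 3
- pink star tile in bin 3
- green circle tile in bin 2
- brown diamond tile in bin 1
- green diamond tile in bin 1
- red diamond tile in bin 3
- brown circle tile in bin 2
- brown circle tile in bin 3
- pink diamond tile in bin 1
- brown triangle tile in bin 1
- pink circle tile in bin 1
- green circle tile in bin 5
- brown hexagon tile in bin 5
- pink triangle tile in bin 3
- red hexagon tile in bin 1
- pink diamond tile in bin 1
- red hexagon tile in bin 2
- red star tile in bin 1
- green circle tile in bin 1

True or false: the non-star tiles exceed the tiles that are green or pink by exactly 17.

True

non-star tiles: 36.
tiles that are green or pink: 19.
The claim requires 36 − 19 (= 17) to equal 17, which holds.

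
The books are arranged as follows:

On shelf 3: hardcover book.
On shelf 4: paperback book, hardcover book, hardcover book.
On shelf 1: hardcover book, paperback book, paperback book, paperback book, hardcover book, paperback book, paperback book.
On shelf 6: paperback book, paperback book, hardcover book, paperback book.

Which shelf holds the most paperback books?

Counts by shelf (restricted to paperback books): shelf 1→5, shelf 6→3, shelf 4→1, shelf 3→0.
The maximum is 5, held uniquely by shelf 1.

shelf 1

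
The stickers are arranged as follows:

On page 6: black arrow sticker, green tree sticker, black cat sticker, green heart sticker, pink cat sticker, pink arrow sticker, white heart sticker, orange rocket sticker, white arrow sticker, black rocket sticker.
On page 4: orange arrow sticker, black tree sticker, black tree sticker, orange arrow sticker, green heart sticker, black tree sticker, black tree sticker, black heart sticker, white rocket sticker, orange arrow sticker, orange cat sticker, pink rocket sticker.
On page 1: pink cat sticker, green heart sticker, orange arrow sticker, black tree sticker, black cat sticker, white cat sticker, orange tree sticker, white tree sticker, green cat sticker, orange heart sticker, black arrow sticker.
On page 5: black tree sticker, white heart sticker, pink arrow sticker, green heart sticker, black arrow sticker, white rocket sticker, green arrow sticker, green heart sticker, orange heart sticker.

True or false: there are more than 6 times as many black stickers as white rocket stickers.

True

black stickers: 13.
white rocket stickers: 2.
The claim requires 13 > 6 × 2 = 12, which holds.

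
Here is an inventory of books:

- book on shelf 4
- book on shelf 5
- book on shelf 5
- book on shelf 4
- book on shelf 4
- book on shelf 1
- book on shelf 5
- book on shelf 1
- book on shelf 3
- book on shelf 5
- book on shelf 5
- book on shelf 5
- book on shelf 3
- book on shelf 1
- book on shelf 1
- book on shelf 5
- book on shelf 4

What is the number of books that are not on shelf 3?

Total books: 17; with the excluded value: 2; remaining 17 − 2 = 15.

15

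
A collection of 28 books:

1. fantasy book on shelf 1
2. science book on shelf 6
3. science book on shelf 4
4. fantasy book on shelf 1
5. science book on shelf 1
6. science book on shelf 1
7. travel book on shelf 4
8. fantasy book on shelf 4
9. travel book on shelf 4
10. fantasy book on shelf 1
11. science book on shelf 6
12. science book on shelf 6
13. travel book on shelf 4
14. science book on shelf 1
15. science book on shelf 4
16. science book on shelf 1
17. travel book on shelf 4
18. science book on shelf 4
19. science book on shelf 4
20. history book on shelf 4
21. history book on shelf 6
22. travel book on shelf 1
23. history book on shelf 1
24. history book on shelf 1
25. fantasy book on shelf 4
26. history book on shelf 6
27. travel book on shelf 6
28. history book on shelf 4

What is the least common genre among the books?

Counts by genre: science 11, travel 6, history 6, fantasy 5.
The minimum is 5, held uniquely by fantasy.

fantasy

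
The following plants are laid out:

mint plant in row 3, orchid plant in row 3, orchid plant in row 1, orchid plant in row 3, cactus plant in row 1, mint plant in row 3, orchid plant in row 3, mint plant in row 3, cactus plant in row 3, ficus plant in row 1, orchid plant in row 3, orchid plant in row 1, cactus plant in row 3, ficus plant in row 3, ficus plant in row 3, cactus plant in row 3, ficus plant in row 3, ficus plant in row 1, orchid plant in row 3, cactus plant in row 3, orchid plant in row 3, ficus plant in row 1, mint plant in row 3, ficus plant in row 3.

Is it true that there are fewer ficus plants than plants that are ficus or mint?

True

|ficus plants| = 7.
|plants that are ficus or mint| = 11.
The claim requires 7 < 11, which holds.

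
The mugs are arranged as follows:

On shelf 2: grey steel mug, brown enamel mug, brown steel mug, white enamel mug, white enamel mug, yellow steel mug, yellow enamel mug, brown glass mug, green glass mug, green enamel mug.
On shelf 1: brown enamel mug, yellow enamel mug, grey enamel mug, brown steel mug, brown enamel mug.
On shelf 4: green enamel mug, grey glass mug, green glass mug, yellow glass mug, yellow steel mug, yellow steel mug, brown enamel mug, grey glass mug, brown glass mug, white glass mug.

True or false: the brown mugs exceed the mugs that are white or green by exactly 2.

False

|brown mugs| = 8.
|mugs that are white or green| = 7.
The claim requires 8 − 7 (= 1) to equal 2, which does not hold.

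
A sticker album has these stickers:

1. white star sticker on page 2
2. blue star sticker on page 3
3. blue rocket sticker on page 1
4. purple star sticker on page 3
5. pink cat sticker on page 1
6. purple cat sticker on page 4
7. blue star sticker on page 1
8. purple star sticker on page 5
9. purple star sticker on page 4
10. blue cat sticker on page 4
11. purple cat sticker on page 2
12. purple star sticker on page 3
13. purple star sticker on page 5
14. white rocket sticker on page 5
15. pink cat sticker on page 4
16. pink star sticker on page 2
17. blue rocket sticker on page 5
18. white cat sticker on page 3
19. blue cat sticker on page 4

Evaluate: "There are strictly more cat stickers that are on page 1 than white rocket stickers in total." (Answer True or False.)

cat stickers on page 1: 1.
white rocket stickers: 1.
The claim requires 1 > 1, which does not hold.

False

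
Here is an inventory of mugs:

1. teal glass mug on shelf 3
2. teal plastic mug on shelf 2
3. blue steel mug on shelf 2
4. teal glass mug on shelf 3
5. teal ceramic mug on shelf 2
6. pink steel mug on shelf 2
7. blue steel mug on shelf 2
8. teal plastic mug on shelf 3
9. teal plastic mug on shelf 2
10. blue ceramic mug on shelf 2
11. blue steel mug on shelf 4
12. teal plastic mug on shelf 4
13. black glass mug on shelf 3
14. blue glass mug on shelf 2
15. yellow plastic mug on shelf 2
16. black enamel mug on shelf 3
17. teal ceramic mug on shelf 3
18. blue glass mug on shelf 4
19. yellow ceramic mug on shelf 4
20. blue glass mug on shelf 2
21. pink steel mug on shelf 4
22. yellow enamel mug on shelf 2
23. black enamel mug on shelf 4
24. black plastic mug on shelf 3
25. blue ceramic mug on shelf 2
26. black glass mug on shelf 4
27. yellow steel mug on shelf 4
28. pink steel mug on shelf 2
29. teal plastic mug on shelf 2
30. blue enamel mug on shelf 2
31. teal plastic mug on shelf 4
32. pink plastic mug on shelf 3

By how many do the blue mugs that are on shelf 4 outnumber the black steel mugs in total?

blue mugs on shelf 4: 2.
black steel mugs: 0.
2 − 0 = 2.

2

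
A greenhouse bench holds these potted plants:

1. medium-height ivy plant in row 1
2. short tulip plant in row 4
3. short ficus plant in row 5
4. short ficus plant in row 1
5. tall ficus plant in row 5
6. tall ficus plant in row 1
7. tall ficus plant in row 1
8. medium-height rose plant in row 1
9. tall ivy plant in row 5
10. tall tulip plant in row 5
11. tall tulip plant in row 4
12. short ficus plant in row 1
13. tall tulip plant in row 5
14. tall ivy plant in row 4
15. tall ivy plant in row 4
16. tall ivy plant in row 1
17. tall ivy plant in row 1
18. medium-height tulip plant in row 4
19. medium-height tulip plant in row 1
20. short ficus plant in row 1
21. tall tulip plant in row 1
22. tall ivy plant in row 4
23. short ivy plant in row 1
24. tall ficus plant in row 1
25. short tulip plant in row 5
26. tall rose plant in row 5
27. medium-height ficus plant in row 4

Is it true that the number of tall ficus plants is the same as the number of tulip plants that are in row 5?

tall ficus plants: 4.
tulip plants in row 5: 3.
The claim requires 4 = 3, which does not hold.

False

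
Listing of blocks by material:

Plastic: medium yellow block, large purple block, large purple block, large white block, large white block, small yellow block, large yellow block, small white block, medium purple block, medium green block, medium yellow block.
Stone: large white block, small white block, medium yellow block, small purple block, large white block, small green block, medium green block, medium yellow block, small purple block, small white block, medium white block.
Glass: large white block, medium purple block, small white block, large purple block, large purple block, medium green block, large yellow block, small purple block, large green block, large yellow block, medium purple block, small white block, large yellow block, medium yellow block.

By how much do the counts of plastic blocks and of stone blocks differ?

plastic blocks: 11. stone blocks: 11.
|11 − 11| = 11 − 11 = 0.

0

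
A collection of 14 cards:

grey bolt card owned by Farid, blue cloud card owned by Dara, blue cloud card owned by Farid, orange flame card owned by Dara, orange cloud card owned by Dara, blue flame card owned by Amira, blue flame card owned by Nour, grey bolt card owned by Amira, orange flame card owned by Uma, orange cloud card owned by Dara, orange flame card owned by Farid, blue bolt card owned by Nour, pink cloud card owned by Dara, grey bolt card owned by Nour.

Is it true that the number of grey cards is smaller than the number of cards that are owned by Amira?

False

There are 3 grey cards.
Count of cards owned by Amira: 2.
The claim requires 3 < 2, which does not hold.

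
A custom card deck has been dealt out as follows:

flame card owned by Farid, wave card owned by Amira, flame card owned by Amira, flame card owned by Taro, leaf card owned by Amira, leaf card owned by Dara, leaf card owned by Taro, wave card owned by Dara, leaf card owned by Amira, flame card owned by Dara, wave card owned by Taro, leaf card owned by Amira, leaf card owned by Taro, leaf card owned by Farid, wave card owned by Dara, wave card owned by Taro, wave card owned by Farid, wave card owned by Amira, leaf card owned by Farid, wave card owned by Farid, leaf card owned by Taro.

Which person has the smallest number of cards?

Counts by player: Amira→6, Taro→6, Farid→5, Dara→4.
The minimum is 4, held uniquely by Dara.

Dara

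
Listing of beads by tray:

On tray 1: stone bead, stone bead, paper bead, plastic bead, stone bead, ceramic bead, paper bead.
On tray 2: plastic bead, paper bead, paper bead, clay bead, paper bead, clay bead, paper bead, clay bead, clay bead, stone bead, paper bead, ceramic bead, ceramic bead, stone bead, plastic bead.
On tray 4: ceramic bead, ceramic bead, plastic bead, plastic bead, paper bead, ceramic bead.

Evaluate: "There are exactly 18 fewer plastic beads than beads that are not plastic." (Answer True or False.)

True

plastic beads: 5.
beads that are not plastic: 23.
The claim requires 23 − 5 (= 18) to equal 18, which holds.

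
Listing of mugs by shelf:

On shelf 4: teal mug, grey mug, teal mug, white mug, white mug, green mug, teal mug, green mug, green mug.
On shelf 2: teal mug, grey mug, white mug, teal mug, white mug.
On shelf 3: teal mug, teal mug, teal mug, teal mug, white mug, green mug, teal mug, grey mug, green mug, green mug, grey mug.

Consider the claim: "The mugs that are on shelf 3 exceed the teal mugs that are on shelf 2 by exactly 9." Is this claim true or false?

mugs on shelf 3: 11.
teal mugs on shelf 2: 2.
The claim requires 11 − 2 (= 9) to equal 9, which holds.

True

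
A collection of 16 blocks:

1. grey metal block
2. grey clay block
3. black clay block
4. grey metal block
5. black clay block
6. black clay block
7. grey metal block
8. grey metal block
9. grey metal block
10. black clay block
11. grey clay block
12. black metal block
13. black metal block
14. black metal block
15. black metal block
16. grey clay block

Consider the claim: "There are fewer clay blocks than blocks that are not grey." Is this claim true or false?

|clay blocks| = 7.
|blocks that are not grey| = 8.
The claim requires 7 < 8, which holds.

True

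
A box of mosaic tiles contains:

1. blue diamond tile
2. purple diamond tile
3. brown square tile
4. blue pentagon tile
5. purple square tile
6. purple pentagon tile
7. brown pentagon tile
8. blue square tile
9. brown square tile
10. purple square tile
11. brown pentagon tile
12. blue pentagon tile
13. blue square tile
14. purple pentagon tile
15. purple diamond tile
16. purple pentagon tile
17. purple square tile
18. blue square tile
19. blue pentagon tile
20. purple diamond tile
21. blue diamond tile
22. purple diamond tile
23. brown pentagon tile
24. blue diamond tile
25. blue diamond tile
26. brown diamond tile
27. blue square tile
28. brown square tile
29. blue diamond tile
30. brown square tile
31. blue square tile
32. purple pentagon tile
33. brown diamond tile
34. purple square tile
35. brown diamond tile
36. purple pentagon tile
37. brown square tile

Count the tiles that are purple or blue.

26

blue: 13; purple: 13; together 13 + 13 = 26.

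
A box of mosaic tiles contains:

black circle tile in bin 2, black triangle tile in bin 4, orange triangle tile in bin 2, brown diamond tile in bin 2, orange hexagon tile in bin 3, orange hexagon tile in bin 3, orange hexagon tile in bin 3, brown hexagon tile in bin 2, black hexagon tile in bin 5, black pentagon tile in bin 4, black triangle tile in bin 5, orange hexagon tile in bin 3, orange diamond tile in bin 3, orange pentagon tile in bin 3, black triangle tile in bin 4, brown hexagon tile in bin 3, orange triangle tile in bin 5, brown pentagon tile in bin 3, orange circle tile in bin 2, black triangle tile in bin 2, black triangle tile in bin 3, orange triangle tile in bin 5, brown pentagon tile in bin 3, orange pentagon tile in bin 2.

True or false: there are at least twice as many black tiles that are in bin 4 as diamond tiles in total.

False

|black tiles in bin 4| = 3.
|diamond tiles| = 2.
The claim requires 3 ≥ 2 × 2 = 4, which does not hold.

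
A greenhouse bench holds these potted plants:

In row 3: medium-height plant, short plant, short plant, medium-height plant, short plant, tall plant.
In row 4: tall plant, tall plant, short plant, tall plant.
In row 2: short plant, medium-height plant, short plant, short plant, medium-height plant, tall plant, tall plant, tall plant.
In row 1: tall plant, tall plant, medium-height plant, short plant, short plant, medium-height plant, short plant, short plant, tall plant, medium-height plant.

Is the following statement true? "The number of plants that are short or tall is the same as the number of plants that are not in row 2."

plants that are short or tall: 21.
plants that are not in row 2: 20.
The claim requires 21 = 20, which does not hold.

False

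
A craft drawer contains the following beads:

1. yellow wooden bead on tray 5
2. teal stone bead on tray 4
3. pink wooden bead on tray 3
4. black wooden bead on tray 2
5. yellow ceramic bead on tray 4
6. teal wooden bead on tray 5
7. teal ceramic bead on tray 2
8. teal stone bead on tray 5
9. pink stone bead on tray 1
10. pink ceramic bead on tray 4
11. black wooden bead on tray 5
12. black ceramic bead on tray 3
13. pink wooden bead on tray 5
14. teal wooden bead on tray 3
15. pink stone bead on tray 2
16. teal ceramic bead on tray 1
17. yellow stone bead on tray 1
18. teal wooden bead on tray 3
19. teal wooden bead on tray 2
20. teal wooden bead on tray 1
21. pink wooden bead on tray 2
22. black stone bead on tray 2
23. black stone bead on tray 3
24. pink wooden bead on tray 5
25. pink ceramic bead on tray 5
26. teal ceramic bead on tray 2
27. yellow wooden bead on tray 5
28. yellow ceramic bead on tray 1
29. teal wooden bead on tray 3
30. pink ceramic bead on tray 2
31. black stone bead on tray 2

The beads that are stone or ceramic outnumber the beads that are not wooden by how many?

0

beads that are stone or ceramic: 17.
beads that are not wooden: 17.
17 − 17 = 0.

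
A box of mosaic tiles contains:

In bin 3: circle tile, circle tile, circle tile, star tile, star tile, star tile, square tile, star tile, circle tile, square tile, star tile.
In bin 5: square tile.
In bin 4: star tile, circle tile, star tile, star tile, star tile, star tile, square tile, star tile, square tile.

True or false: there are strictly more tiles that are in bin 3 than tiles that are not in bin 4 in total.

tiles in bin 3: 11.
tiles that are not in bin 4: 12.
The claim requires 11 > 12, which does not hold.

False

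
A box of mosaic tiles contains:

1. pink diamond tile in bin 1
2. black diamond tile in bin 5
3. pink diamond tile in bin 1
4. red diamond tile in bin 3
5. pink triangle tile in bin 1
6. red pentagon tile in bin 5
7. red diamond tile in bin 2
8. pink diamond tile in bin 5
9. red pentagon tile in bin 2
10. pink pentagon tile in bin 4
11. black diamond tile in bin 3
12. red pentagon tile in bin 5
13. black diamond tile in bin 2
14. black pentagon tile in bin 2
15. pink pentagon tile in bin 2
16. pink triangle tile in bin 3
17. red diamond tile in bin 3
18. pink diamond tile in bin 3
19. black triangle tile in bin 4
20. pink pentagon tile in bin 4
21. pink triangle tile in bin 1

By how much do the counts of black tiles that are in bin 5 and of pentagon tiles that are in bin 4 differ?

black tiles in bin 5: 1. pentagon tiles in bin 4: 2.
|1 − 2| = 2 − 1 = 1.

1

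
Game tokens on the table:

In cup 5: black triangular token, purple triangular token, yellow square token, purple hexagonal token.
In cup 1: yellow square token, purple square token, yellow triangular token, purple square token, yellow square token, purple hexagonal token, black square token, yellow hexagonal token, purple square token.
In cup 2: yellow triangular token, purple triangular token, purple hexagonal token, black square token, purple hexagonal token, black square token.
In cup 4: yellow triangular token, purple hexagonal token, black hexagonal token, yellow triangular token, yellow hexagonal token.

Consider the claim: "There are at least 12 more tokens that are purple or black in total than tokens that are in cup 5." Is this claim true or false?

False

tokens that are purple or black: 15.
tokens in cup 5: 4.
The claim requires 15 − 4 = 11 ≥ 12, which does not hold.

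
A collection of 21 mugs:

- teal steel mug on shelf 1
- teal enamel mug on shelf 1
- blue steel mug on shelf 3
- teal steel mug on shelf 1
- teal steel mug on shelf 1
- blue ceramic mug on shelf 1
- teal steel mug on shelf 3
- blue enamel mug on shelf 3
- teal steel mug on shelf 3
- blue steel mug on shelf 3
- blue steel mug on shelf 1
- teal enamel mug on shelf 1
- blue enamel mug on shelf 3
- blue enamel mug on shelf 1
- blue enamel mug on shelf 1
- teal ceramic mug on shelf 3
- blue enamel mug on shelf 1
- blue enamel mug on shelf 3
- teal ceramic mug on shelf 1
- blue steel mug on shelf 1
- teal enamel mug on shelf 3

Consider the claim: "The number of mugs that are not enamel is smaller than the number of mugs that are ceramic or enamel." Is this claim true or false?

mugs that are not enamel: 12.
mugs that are ceramic or enamel: 12.
The claim requires 12 < 12, which does not hold.

False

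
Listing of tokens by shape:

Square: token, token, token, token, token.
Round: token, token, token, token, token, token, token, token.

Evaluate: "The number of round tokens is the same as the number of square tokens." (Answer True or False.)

There are 8 round tokens.
There are 5 square tokens.
The claim requires 8 = 5, which does not hold.

False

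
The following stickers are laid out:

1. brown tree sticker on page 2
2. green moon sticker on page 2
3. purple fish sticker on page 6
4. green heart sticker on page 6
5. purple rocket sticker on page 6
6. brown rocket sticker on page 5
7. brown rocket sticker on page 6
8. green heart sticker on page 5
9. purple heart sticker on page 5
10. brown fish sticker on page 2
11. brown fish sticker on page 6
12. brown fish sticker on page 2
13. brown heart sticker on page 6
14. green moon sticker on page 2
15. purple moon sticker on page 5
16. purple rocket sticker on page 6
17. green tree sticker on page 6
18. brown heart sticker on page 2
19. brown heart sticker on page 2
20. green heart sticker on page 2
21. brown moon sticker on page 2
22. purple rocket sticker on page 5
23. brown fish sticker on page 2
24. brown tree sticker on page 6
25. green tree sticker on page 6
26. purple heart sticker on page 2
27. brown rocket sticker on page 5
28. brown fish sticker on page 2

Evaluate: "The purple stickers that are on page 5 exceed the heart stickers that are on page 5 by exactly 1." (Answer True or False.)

There are 3 purple stickers on page 5.
There are 2 heart stickers on page 5.
The claim requires 3 − 2 (= 1) to equal 1, which holds.

True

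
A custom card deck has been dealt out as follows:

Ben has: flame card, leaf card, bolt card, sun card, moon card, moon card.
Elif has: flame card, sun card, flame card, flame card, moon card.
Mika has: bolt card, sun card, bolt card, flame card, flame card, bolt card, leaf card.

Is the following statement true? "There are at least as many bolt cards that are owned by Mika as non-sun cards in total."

False

bolt cards owned by Mika: 3.
non-sun cards: 15.
The claim requires 3 ≥ 15, which does not hold.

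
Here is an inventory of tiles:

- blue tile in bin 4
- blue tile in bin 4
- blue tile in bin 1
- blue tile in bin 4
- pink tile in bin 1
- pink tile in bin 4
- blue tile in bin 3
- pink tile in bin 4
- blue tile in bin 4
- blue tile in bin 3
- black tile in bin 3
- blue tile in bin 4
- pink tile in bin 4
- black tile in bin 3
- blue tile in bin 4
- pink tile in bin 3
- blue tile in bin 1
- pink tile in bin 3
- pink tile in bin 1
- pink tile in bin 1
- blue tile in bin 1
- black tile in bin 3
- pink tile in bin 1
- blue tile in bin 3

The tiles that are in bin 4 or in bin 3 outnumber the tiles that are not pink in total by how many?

tiles in bin 4 or in bin 3: 17.
tiles that are not pink: 15.
17 − 15 = 2.

2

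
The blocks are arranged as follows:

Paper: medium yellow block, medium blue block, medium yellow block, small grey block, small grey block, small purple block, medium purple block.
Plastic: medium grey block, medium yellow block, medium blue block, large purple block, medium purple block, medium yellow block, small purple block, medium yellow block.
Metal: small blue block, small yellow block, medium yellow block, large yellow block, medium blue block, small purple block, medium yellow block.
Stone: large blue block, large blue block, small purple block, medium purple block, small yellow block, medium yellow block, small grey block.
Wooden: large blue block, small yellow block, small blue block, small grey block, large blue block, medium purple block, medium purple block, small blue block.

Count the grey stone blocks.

1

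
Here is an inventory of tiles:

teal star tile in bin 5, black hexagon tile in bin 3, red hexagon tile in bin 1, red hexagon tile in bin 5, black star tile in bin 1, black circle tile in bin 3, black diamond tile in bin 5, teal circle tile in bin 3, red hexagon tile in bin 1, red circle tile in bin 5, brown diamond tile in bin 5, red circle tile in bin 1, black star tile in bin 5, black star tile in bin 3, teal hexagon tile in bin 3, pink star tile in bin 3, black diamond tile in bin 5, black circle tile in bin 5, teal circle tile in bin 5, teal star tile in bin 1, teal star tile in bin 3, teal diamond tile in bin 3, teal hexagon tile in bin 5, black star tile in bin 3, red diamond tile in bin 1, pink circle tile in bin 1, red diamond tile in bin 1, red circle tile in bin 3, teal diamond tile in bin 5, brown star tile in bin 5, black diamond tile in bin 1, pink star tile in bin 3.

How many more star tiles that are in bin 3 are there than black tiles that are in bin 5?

star tiles in bin 3: 5.
black tiles in bin 5: 4.
5 − 4 = 1.

1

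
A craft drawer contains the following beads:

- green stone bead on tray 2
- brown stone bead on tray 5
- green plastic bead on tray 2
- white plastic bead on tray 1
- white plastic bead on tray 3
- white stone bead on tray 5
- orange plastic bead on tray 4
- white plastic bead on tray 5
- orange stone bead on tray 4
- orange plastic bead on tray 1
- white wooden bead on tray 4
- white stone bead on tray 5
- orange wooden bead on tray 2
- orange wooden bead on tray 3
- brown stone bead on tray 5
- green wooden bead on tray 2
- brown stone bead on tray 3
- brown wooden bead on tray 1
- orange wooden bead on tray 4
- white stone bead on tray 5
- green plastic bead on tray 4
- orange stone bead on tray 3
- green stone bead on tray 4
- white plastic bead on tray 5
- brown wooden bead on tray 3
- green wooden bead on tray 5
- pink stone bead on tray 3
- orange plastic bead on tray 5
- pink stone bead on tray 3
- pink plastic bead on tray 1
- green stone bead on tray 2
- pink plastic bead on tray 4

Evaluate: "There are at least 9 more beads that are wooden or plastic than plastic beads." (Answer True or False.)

There are 19 beads that are wooden or plastic.
There are 11 plastic beads.
The claim requires 19 − 11 = 8 ≥ 9, which does not hold.

False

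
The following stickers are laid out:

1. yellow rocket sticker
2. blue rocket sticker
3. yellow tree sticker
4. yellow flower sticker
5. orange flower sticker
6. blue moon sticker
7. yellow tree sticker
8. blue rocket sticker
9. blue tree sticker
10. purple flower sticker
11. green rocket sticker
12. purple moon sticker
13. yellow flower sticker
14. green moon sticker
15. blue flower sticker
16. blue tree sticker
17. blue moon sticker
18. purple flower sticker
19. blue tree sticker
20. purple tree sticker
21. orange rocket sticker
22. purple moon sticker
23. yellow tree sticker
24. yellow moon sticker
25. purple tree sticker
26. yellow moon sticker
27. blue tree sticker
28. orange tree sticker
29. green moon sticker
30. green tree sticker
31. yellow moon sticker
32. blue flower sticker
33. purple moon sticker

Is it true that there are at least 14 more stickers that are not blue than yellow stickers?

True

There are 23 stickers that are not blue.
There are 9 yellow stickers.
The claim requires 23 − 9 = 14 ≥ 14, which holds.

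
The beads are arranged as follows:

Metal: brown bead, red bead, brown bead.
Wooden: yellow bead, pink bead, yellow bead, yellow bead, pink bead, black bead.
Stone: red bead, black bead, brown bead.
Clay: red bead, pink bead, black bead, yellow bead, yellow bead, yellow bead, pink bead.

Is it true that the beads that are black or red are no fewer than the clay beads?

beads that are black or red: 6.
clay beads: 7.
The claim requires 6 ≥ 7, which does not hold.

False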